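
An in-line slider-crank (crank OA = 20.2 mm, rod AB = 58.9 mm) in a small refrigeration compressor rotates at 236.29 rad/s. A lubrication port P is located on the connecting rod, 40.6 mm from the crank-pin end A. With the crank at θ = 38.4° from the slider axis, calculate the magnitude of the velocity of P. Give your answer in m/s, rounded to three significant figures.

3.71

ω = 236.3 rad/s.  Crank-pin speed |V_A| = rω = 4.7731 m/s, perpendicular to OA.
Rod angle: sinφ = −(r/L) sinθ ⇒ φ = -12.300°; ω_rod = −rω cosθ/√(L²−r²sin²θ) = -65 rad/s.
V_P = V_A + ω_rod × AP, with AP = 0.0406 m along the rod.
Components: V_Px = −rω sinθ − a·ω_rod·sinφ = -3.5269 m/s;  V_Py = rω cosθ + a·ω_rod·cosφ = +1.1622 m/s.
|V_P| = √(V_Px² + V_Py²) = 3.7135 m/s.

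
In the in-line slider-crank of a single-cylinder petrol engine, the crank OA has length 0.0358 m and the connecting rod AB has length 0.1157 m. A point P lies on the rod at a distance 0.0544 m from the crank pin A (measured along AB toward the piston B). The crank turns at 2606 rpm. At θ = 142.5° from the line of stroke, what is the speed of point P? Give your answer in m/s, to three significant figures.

6.66

ω = 272.9 rad/s.  Crank-pin speed |V_A| = rω = 9.7698 m/s, perpendicular to OA.
Rod angle: sinφ = −(r/L) sinθ ⇒ φ = -10.857°; ω_rod = −rω cosθ/√(L²−r²sin²θ) = +68.212 rad/s.
V_P = V_A + ω_rod × AP, with AP = 0.0544 m along the rod.
Components: V_Px = −rω sinθ − a·ω_rod·sinφ = -5.2485 m/s;  V_Py = rω cosθ + a·ω_rod·cosφ = -4.1066 m/s.
|V_P| = √(V_Px² + V_Py²) = 6.6641 m/s.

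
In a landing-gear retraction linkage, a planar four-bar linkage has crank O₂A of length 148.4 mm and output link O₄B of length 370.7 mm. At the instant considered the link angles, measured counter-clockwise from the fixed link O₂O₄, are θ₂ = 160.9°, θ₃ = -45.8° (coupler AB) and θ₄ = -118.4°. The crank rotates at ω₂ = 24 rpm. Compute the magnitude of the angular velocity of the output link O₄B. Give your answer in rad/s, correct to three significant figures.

ω₂ = 2.513 rad/s (from 24 rpm).
Differentiating the loop-closure r₂e^{iθ₂}+r₃e^{iθ₃}=r₁+r₄e^{iθ₄} gives r₂ω₂e^{iθ₂}+r₃ω₃e^{iθ₃}=r₄ω₄e^{iθ₄}.
Eliminating the other unknown: ω₄ = r₂ω₂ sin(θ₂−θ₃) / [r₄ sin(θ₄−θ₃)].
Numerator sine = -0.44932; denominator sine = -0.95424.
Result = 0.1484·2.513·(-0.44932) / (0.3707·(-0.95424)) = +0.47375 rad/s; magnitude 0.47375 rad/s.

0.474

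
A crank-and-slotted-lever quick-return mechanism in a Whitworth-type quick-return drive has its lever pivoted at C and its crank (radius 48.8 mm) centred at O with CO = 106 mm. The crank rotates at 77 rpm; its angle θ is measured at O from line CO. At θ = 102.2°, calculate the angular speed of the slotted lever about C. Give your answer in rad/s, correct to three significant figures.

ω = 8.063 rad/s (from 77 rpm).
Crank pin A relative to C: A = (d + r cosθ, r sinθ); lever angle φ = atan2(r sinθ, d + r cosθ).
Differentiating tanφ: φ̇ = rω(d cosθ + r)/(d² + r² + 2dr cosθ).
d² + r² + 2dr cosθ = |CA|² = 0.0114312 m²;  d cosθ + r = +0.0264 m.
|ω_lever| = |0.0488·8.063·+0.0264| / 0.0114312 = 0.90875 rad/s.

0.909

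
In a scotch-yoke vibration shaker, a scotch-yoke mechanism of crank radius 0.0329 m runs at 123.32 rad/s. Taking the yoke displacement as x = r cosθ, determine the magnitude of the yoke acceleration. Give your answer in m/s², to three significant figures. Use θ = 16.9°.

479

ω = 123.3 rad/s
x = r cosθ ⇒ ẍ = −rω² cosθ (ω constant).
|a| = rω²|cosθ| = 0.0329·(123.3)²·|cos 16.9°| = 478.73 m/s².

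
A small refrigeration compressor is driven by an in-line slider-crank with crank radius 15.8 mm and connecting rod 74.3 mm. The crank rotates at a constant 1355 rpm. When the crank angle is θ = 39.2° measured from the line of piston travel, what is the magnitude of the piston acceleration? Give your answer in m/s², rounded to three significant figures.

261

ω = 2π·1355/60 = 141.9 rad/s
x(θ) = r cosθ + √(L² − r² sin²θ); with ω constant, a = ω²·d²x/dθ².
d²x/dθ² = −r cosθ − r²(cos2θ)/√u − r⁴ sin²2θ/(4u^{3/2}),  u = L² − r² sin²θ = 0.00542077 m².
Substituting r = 0.0158 m, L = 0.0743 m, θ = 39.2°: d²x/dθ² = -0.012963 m.
a = ω²·d²x/dθ² = (141.9)²·(-0.012963) = -261.01 m/s²;  |a| = 261.01 m/s².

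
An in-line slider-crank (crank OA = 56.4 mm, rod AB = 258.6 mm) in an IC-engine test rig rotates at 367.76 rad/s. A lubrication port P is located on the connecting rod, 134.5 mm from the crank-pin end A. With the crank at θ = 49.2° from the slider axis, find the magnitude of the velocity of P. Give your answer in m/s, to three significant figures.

ω = 367.8 rad/s.  Crank-pin speed |V_A| = rω = 20.742 m/s, perpendicular to OA.
Rod angle: sinφ = −(r/L) sinθ ⇒ φ = -9.503°; ω_rod = −rω cosθ/√(L²−r²sin²θ) = -53.138 rad/s.
V_P = V_A + ω_rod × AP, with AP = 0.1345 m along the rod.
Components: V_Px = −rω sinθ − a·ω_rod·sinφ = -16.881 m/s;  V_Py = rω cosθ + a·ω_rod·cosφ = +6.504 m/s.
|V_P| = √(V_Px² + V_Py²) = 18.091 m/s.

18.1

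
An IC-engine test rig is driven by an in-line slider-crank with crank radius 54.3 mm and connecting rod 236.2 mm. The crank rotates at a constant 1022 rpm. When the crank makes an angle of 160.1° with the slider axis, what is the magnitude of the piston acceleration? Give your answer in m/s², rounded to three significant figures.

ω = 2π·1022/60 = 107 rad/s
x(θ) = r cosθ + √(L² − r² sin²θ); with ω constant, a = ω²·d²x/dθ².
d²x/dθ² = −r cosθ − r²(cos2θ)/√u − r⁴ sin²2θ/(4u^{3/2}),  u = L² − r² sin²θ = 0.0554488 m².
Substituting r = 0.0543 m, L = 0.2362 m, θ = 160.1°: d²x/dθ² = +0.041369 m.
a = ω²·d²x/dθ² = (107)²·(+0.041369) = +473.85 m/s²;  |a| = 473.85 m/s².

474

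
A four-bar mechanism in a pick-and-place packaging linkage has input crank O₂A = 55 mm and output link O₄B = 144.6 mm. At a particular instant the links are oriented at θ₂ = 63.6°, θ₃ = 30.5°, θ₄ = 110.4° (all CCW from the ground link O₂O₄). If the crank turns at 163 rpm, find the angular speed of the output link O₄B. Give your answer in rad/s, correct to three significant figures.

ω₂ = 17.07 rad/s (from 163 rpm).
Differentiating the loop-closure r₂e^{iθ₂}+r₃e^{iθ₃}=r₁+r₄e^{iθ₄} gives r₂ω₂e^{iθ₂}+r₃ω₃e^{iθ₃}=r₄ω₄e^{iθ₄}.
Eliminating the other unknown: ω₄ = r₂ω₂ sin(θ₂−θ₃) / [r₄ sin(θ₄−θ₃)].
Numerator sine = +0.54610; denominator sine = +0.98450.
Result = 0.055·17.07·(+0.54610) / (0.1446·(+0.98450)) = +3.6014 rad/s; magnitude 3.6014 rad/s.

3.60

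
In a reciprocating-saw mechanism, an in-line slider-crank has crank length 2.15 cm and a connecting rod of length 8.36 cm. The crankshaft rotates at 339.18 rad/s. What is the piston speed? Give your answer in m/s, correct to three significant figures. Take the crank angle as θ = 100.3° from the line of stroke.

ω = 339.2 rad/s
For an in-line slider-crank, x = r cosθ + √(L² − r² sin²θ), so v = −rω sinθ·[1 + r cosθ/√(L² − r² sin²θ)].
With r = 0.0215 m, L = 0.0836 m, θ = 100.3°: √(L² − r² sin²θ) = 0.080879 m.
v = −0.0215·339.2·0.98389·[1 + 0.0215·-0.17880/0.080879] = -6.8338 m/s.
|v| = 6.8338 m/s.

6.83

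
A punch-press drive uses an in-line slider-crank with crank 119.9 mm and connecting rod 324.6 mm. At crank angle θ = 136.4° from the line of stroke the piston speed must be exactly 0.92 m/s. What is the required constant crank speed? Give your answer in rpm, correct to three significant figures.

For an in-line slider-crank, |v_piston| = rω|sinθ|·[1 + r cosθ/√(L² − r² sin²θ)].
With r = 0.1199 m, L = 0.3246 m, θ = 136.4°: the bracketed kinematic factor |dx/dθ| = 0.059813 m.
ω = v/|dx/dθ| = 0.92/0.059813 = 15.381 rad/s.
N = 60ω/(2π) = 146.88 rpm.

147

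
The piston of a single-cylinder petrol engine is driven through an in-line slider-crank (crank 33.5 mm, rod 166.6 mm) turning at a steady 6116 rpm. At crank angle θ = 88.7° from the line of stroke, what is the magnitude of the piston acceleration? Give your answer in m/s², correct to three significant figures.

ω = 2π·6116/60 = 640.5 rad/s
x(θ) = r cosθ + √(L² − r² sin²θ); with ω constant, a = ω²·d²x/dθ².
d²x/dθ² = −r cosθ − r²(cos2θ)/√u − r⁴ sin²2θ/(4u^{3/2}),  u = L² − r² sin²θ = 0.0266339 m².
Substituting r = 0.0335 m, L = 0.1666 m, θ = 88.7°: d²x/dθ² = +0.0061093 m.
a = ω²·d²x/dθ² = (640.5)²·(+0.0061093) = +2506 m/s²;  |a| = 2506 m/s².

2510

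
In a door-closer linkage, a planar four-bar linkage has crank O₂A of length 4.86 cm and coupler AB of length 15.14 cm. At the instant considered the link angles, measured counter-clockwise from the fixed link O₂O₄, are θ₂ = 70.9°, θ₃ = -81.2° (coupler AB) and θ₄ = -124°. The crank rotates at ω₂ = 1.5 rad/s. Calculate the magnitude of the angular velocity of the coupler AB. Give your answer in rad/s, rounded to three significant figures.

0.182

ω₂ = 1.5 rad/s
Differentiating the loop-closure r₂e^{iθ₂}+r₃e^{iθ₃}=r₁+r₄e^{iθ₄} gives r₂ω₂e^{iθ₂}+r₃ω₃e^{iθ₃}=r₄ω₄e^{iθ₄}.
Eliminating the other unknown: ω₃ = r₂ω₂ sin(θ₄−θ₂) / [r₃ sin(θ₃−θ₄)].
Numerator sine = +0.25713; denominator sine = +0.67944.
Result = 0.0486·1.5·(+0.25713) / (0.1514·(+0.67944)) = +0.18222 rad/s; magnitude 0.18222 rad/s.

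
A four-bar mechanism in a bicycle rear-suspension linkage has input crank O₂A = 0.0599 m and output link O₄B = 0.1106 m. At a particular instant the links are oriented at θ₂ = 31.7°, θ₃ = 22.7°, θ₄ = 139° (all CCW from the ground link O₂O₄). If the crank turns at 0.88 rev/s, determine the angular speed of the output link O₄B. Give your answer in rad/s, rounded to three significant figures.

ω₂ = 5.529 rad/s (from 0.88 rev/s).
Differentiating the loop-closure r₂e^{iθ₂}+r₃e^{iθ₃}=r₁+r₄e^{iθ₄} gives r₂ω₂e^{iθ₂}+r₃ω₃e^{iθ₃}=r₄ω₄e^{iθ₄}.
Eliminating the other unknown: ω₄ = r₂ω₂ sin(θ₂−θ₃) / [r₄ sin(θ₄−θ₃)].
Numerator sine = +0.15643; denominator sine = +0.89649.
Result = 0.0599·5.529·(+0.15643) / (0.1106·(+0.89649)) = +0.52254 rad/s; magnitude 0.52254 rad/s.

0.523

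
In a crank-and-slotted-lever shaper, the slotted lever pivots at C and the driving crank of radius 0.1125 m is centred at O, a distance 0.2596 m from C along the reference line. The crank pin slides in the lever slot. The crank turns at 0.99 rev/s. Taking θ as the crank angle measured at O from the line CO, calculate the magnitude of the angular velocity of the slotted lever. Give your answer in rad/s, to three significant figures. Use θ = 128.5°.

0.787

ω = 6.22 rad/s (from 0.99 rev/s).
Crank pin A relative to C: A = (d + r cosθ, r sinθ); lever angle φ = atan2(r sinθ, d + r cosθ).
Differentiating tanφ: φ̇ = rω(d cosθ + r)/(d² + r² + 2dr cosθ).
d² + r² + 2dr cosθ = |CA|² = 0.0436873 m²;  d cosθ + r = -0.049105 m.
|ω_lever| = |0.1125·6.22·-0.049105| / 0.0436873 = 0.78657 rad/s.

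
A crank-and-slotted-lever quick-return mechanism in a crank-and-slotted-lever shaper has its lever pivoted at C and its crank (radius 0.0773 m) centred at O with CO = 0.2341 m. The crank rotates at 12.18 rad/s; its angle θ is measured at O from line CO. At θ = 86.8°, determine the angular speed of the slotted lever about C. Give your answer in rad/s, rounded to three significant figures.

1.35

ω = 12.18 rad/s
Crank pin A relative to C: A = (d + r cosθ, r sinθ); lever angle φ = atan2(r sinθ, d + r cosθ).
Differentiating tanφ: φ̇ = rω(d cosθ + r)/(d² + r² + 2dr cosθ).
d² + r² + 2dr cosθ = |CA|² = 0.0627984 m²;  d cosθ + r = +0.090368 m.
|ω_lever| = |0.0773·12.18·+0.090368| / 0.0627984 = 1.3549 rad/s.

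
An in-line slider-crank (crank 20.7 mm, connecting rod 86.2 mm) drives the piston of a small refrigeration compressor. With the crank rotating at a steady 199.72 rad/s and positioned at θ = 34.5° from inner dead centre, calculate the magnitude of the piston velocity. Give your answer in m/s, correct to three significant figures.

2.81

ω = 199.7 rad/s
For an in-line slider-crank, x = r cosθ + √(L² − r² sin²θ), so v = −rω sinθ·[1 + r cosθ/√(L² − r² sin²θ)].
With r = 0.0207 m, L = 0.0862 m, θ = 34.5°: √(L² − r² sin²θ) = 0.085399 m.
v = −0.0207·199.7·0.56641·[1 + 0.0207·0.82413/0.085399] = -2.8094 m/s.
|v| = 2.8094 m/s.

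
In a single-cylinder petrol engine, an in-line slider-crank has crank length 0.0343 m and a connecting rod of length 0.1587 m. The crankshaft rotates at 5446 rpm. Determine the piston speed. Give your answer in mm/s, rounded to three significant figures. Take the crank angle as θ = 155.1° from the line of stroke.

ω = 2π·5446/60 = 570.3 rad/s
For an in-line slider-crank, x = r cosθ + √(L² − r² sin²θ), so v = −rω sinθ·[1 + r cosθ/√(L² − r² sin²θ)].
With r = 0.0343 m, L = 0.1587 m, θ = 155.1°: √(L² − r² sin²θ) = 0.15804 m.
v = −0.0343·570.3·0.42104·[1 + 0.0343·-0.90704/0.15804] = -6.6147 m/s.
|v| = 6.6147 m/s = 6614.7 mm/s.

6610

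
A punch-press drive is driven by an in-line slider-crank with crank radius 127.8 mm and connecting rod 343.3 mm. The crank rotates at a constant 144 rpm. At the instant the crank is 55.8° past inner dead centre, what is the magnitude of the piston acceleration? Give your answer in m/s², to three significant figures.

ω = 2π·144/60 = 15.08 rad/s
x(θ) = r cosθ + √(L² − r² sin²θ); with ω constant, a = ω²·d²x/dθ².
d²x/dθ² = −r cosθ − r²(cos2θ)/√u − r⁴ sin²2θ/(4u^{3/2}),  u = L² − r² sin²θ = 0.106682 m².
Substituting r = 0.1278 m, L = 0.3433 m, θ = 55.8°: d²x/dθ² = -0.055081 m.
a = ω²·d²x/dθ² = (15.08)²·(-0.055081) = -12.525 m/s²;  |a| = 12.525 m/s².

12.5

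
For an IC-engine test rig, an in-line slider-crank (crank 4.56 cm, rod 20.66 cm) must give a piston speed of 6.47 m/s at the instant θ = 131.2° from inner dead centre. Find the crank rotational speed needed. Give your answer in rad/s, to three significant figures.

221

For an in-line slider-crank, |v_piston| = rω|sinθ|·[1 + r cosθ/√(L² − r² sin²θ)].
With r = 0.0456 m, L = 0.2066 m, θ = 131.2°: the bracketed kinematic factor |dx/dθ| = 0.029252 m.
ω = v/|dx/dθ| = 6.47/0.029252 = 221.18 rad/s.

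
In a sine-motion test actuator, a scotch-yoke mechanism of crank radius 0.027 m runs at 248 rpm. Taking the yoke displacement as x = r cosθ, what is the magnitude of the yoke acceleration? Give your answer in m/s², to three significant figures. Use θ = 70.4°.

6.11

ω = 25.97 rad/s (from 248 rpm).
x = r cosθ ⇒ ẍ = −rω² cosθ (ω constant).
|a| = rω²|cosθ| = 0.027·(25.97)²·|cos 70.4°| = 6.1088 m/s².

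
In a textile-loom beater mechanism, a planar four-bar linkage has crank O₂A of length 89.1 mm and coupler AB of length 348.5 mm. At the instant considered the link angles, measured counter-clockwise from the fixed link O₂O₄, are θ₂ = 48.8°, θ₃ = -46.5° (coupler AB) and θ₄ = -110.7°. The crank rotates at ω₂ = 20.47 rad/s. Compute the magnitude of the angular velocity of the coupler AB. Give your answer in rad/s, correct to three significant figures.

ω₂ = 20.47 rad/s
Differentiating the loop-closure r₂e^{iθ₂}+r₃e^{iθ₃}=r₁+r₄e^{iθ₄} gives r₂ω₂e^{iθ₂}+r₃ω₃e^{iθ₃}=r₄ω₄e^{iθ₄}.
Eliminating the other unknown: ω₃ = r₂ω₂ sin(θ₄−θ₂) / [r₃ sin(θ₃−θ₄)].
Numerator sine = -0.35021; denominator sine = +0.90032.
Result = 0.0891·20.47·(-0.35021) / (0.3485·(+0.90032)) = -2.0357 rad/s; magnitude 2.0357 rad/s.

2.04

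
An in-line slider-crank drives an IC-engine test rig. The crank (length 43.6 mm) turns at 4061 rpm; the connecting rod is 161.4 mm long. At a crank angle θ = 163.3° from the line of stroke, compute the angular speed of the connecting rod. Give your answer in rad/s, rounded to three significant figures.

110

ω = 425.3 rad/s (converted from 4061 rpm).
The rod makes angle φ with the slider axis where L sinφ = r sinθ; differentiating, L cosφ·φ̇ = r ω cosθ.
L cosφ = √(L² − r² sin²θ) = 0.16091 m.
|ω_rod| = r ω |cosθ| / √(L² − r² sin²θ) = 0.0436·425.3·0.95782/0.16091 = 110.37 rad/s.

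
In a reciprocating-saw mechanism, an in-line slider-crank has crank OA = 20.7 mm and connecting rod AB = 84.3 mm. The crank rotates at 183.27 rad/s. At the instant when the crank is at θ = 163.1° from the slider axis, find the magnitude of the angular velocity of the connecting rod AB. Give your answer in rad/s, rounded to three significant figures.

43.2

ω = 183.3 rad/s
The rod makes angle φ with the slider axis where L sinφ = r sinθ; differentiating, L cosφ·φ̇ = r ω cosθ.
L cosφ = √(L² − r² sin²θ) = 0.084085 m.
|ω_rod| = r ω |cosθ| / √(L² − r² sin²θ) = 0.0207·183.3·0.95681/0.084085 = 43.169 rad/s.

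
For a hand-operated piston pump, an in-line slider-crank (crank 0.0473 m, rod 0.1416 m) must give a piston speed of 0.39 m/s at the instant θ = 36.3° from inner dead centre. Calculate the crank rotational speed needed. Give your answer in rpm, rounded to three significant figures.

104

For an in-line slider-crank, |v_piston| = rω|sinθ|·[1 + r cosθ/√(L² − r² sin²θ)].
With r = 0.0473 m, L = 0.1416 m, θ = 36.3°: the bracketed kinematic factor |dx/dθ| = 0.035693 m.
ω = v/|dx/dθ| = 0.39/0.035693 = 10.927 rad/s.
N = 60ω/(2π) = 104.34 rpm.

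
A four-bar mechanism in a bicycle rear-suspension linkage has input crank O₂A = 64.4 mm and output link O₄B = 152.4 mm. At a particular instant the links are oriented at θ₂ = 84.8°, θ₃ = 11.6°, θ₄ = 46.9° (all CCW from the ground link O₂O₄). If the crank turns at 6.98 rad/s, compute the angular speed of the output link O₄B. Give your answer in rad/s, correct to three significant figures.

ω₂ = 6.98 rad/s
Differentiating the loop-closure r₂e^{iθ₂}+r₃e^{iθ₃}=r₁+r₄e^{iθ₄} gives r₂ω₂e^{iθ₂}+r₃ω₃e^{iθ₃}=r₄ω₄e^{iθ₄}.
Eliminating the other unknown: ω₄ = r₂ω₂ sin(θ₂−θ₃) / [r₄ sin(θ₄−θ₃)].
Numerator sine = +0.95732; denominator sine = +0.57786.
Result = 0.0644·6.98·(+0.95732) / (0.1524·(+0.57786)) = +4.8864 rad/s; magnitude 4.8864 rad/s.

4.89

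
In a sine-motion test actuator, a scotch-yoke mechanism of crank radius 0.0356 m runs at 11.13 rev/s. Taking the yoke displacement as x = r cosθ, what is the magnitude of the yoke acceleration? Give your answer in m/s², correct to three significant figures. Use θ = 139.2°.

132

ω = 69.93 rad/s (from 11.13 rev/s).
x = r cosθ ⇒ ẍ = −rω² cosθ (ω constant).
|a| = rω²|cosθ| = 0.0356·(69.93)²·|cos 139.2°| = 131.79 m/s².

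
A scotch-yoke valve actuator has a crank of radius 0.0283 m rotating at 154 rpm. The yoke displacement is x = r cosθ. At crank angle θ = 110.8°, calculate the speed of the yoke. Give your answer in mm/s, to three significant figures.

427

ω = 16.13 rad/s (from 154 rpm).
x = r cosθ ⇒ ẋ = −rω sinθ.
|v| = rω|sinθ| = 0.0283·16.13·|sin 110.8°| = 0.42664 m/s = 426.64 mm/s.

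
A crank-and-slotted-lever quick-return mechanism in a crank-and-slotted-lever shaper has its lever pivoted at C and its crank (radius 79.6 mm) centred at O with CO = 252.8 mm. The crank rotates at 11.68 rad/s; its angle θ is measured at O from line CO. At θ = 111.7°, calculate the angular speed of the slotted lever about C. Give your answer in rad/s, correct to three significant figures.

ω = 11.68 rad/s
Crank pin A relative to C: A = (d + r cosθ, r sinθ); lever angle φ = atan2(r sinθ, d + r cosθ).
Differentiating tanφ: φ̇ = rω(d cosθ + r)/(d² + r² + 2dr cosθ).
d² + r² + 2dr cosθ = |CA|² = 0.0553633 m²;  d cosθ + r = -0.013872 m.
|ω_lever| = |0.0796·11.68·-0.013872| / 0.0553633 = 0.23296 rad/s.

0.233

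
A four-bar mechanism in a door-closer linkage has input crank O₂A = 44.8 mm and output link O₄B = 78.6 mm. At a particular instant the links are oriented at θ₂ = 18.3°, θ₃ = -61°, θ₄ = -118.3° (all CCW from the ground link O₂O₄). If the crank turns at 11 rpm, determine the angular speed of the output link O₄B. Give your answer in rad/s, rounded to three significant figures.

ω₂ = 1.152 rad/s (from 11 rpm).
Differentiating the loop-closure r₂e^{iθ₂}+r₃e^{iθ₃}=r₁+r₄e^{iθ₄} gives r₂ω₂e^{iθ₂}+r₃ω₃e^{iθ₃}=r₄ω₄e^{iθ₄}.
Eliminating the other unknown: ω₄ = r₂ω₂ sin(θ₂−θ₃) / [r₄ sin(θ₄−θ₃)].
Numerator sine = +0.98261; denominator sine = -0.84151.
Result = 0.0448·1.152·(+0.98261) / (0.0786·(-0.84151)) = -0.76665 rad/s; magnitude 0.76665 rad/s.

0.767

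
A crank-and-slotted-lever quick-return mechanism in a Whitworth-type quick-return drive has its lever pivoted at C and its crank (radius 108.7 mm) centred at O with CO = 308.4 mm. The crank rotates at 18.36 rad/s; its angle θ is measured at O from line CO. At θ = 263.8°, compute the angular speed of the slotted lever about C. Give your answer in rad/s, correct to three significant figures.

1.51

ω = 18.36 rad/s
Crank pin A relative to C: A = (d + r cosθ, r sinθ); lever angle φ = atan2(r sinθ, d + r cosθ).
Differentiating tanφ: φ̇ = rω(d cosθ + r)/(d² + r² + 2dr cosθ).
d² + r² + 2dr cosθ = |CA|² = 0.0996853 m²;  d cosθ + r = +0.075393 m.
|ω_lever| = |0.1087·18.36·+0.075393| / 0.0996853 = 1.5094 rad/s.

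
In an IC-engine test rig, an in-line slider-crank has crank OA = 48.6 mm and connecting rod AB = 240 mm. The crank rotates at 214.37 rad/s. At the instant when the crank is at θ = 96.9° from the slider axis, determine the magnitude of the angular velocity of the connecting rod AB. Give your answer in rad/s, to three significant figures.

5.32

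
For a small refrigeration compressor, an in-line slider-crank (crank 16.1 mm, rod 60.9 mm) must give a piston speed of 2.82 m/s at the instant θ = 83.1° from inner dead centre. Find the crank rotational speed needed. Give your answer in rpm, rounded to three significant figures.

For an in-line slider-crank, |v_piston| = rω|sinθ|·[1 + r cosθ/√(L² − r² sin²θ)].
With r = 0.0161 m, L = 0.0609 m, θ = 83.1°: the bracketed kinematic factor |dx/dθ| = 0.016509 m.
ω = v/|dx/dθ| = 2.82/0.016509 = 170.81 rad/s.
N = 60ω/(2π) = 1631.1 rpm.

1630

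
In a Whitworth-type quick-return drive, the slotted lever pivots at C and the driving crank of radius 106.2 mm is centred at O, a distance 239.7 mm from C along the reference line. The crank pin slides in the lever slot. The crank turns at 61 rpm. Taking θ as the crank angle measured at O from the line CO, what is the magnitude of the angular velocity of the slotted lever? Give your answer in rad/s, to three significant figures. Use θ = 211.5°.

2.63

ω = 6.388 rad/s (from 61 rpm).
Crank pin A relative to C: A = (d + r cosθ, r sinθ); lever angle φ = atan2(r sinθ, d + r cosθ).
Differentiating tanφ: φ̇ = rω(d cosθ + r)/(d² + r² + 2dr cosθ).
d² + r² + 2dr cosθ = |CA|² = 0.0253247 m²;  d cosθ + r = -0.098178 m.
|ω_lever| = |0.1062·6.388·-0.098178| / 0.0253247 = 2.63 rad/s.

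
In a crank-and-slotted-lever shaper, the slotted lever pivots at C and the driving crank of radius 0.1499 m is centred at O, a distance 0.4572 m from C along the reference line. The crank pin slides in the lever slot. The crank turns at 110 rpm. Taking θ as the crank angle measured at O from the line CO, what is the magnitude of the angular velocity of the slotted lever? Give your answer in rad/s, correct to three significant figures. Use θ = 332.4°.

ω = 11.52 rad/s (from 110 rpm).
Crank pin A relative to C: A = (d + r cosθ, r sinθ); lever angle φ = atan2(r sinθ, d + r cosθ).
Differentiating tanφ: φ̇ = rω(d cosθ + r)/(d² + r² + 2dr cosθ).
d² + r² + 2dr cosθ = |CA|² = 0.352972 m²;  d cosθ + r = +0.55507 m.
|ω_lever| = |0.1499·11.52·+0.55507| / 0.352972 = 2.7154 rad/s.

2.72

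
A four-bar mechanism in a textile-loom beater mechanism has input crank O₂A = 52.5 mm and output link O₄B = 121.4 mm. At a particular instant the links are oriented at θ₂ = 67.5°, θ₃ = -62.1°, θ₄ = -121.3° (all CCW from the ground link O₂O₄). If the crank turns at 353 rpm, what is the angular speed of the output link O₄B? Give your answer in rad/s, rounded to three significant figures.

14.3

ω₂ = 36.97 rad/s (from 353 rpm).
Differentiating the loop-closure r₂e^{iθ₂}+r₃e^{iθ₃}=r₁+r₄e^{iθ₄} gives r₂ω₂e^{iθ₂}+r₃ω₃e^{iθ₃}=r₄ω₄e^{iθ₄}.
Eliminating the other unknown: ω₄ = r₂ω₂ sin(θ₂−θ₃) / [r₄ sin(θ₄−θ₃)].
Numerator sine = +0.77051; denominator sine = -0.85896.
Result = 0.0525·36.97·(+0.77051) / (0.1214·(-0.85896)) = -14.34 rad/s; magnitude 14.34 rad/s.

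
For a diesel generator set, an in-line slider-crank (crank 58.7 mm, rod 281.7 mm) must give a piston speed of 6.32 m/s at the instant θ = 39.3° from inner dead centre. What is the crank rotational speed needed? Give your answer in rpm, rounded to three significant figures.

1400

For an in-line slider-crank, |v_piston| = rω|sinθ|·[1 + r cosθ/√(L² − r² sin²θ)].
With r = 0.0587 m, L = 0.2817 m, θ = 39.3°: the bracketed kinematic factor |dx/dθ| = 0.043228 m.
ω = v/|dx/dθ| = 6.32/0.043228 = 146.2 rad/s.
N = 60ω/(2π) = 1396.1 rpm.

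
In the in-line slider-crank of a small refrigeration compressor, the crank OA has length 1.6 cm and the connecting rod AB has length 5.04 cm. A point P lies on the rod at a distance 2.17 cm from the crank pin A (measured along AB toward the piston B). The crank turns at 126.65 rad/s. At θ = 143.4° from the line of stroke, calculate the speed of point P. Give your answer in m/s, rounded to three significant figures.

1.42

ω = 126.7 rad/s.  Crank-pin speed |V_A| = rω = 2.0264 m/s, perpendicular to OA.
Rod angle: sinφ = −(r/L) sinθ ⇒ φ = -10.911°; ω_rod = −rω cosθ/√(L²−r²sin²θ) = +32.873 rad/s.
V_P = V_A + ω_rod × AP, with AP = 0.0217 m along the rod.
Components: V_Px = −rω sinθ − a·ω_rod·sinφ = -1.0732 m/s;  V_Py = rω cosθ + a·ω_rod·cosφ = -0.92639 m/s.
|V_P| = √(V_Px² + V_Py²) = 1.4177 m/s.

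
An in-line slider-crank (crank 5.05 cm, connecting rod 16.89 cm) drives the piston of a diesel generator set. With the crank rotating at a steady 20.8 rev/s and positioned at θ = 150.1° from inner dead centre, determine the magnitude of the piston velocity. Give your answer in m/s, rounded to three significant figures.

2.43

ω = 2π·20.8 = 130.7 rad/s
For an in-line slider-crank, x = r cosθ + √(L² − r² sin²θ), so v = −rω sinθ·[1 + r cosθ/√(L² − r² sin²θ)].
With r = 0.0505 m, L = 0.1689 m, θ = 150.1°: √(L² − r² sin²θ) = 0.16701 m.
v = −0.0505·130.7·0.49849·[1 + 0.0505·-0.86690/0.16701] = -2.4276 m/s.
|v| = 2.4276 m/s.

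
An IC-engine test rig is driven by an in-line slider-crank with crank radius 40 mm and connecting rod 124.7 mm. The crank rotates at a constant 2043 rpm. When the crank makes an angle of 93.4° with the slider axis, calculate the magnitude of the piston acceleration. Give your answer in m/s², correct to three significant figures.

724

ω = 2π·2043/60 = 213.9 rad/s
x(θ) = r cosθ + √(L² − r² sin²θ); with ω constant, a = ω²·d²x/dθ².
d²x/dθ² = −r cosθ − r²(cos2θ)/√u − r⁴ sin²2θ/(4u^{3/2}),  u = L² − r² sin²θ = 0.0139557 m².
Substituting r = 0.04 m, L = 0.1247 m, θ = 93.4°: d²x/dθ² = +0.015815 m.
a = ω²·d²x/dθ² = (213.9)²·(+0.015815) = +723.89 m/s²;  |a| = 723.89 m/s².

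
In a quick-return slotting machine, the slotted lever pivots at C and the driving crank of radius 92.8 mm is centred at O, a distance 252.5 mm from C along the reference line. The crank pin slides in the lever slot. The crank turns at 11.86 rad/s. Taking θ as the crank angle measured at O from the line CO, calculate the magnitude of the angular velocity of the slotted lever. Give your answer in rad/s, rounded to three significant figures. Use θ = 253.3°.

0.378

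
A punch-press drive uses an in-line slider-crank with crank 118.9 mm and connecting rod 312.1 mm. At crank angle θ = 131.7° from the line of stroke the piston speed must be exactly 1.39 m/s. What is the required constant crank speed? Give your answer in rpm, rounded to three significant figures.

203

For an in-line slider-crank, |v_piston| = rω|sinθ|·[1 + r cosθ/√(L² − r² sin²θ)].
With r = 0.1189 m, L = 0.3121 m, θ = 131.7°: the bracketed kinematic factor |dx/dθ| = 0.065307 m.
ω = v/|dx/dθ| = 1.39/0.065307 = 21.284 rad/s.
N = 60ω/(2π) = 203.25 rpm.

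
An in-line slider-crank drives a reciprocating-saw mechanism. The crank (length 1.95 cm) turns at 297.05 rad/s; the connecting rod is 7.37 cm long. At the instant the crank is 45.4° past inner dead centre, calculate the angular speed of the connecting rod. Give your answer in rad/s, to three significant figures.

56.2

ω = 297.1 rad/s
The rod makes angle φ with the slider axis where L sinφ = r sinθ; differentiating, L cosφ·φ̇ = r ω cosθ.
L cosφ = √(L² − r² sin²θ) = 0.07238 m.
|ω_rod| = r ω |cosθ| / √(L² − r² sin²θ) = 0.0195·297.1·0.70215/0.07238 = 56.192 rad/s.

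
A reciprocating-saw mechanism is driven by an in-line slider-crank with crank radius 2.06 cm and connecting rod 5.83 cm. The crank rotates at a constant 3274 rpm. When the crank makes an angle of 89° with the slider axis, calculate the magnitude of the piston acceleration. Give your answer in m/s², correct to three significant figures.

872

ω = 2π·3274/60 = 342.9 rad/s
x(θ) = r cosθ + √(L² − r² sin²θ); with ω constant, a = ω²·d²x/dθ².
d²x/dθ² = −r cosθ − r²(cos2θ)/√u − r⁴ sin²2θ/(4u^{3/2}),  u = L² − r² sin²θ = 0.00297466 m².
Substituting r = 0.0206 m, L = 0.0583 m, θ = 89°: d²x/dθ² = +0.0074161 m.
a = ω²·d²x/dθ² = (342.9)²·(+0.0074161) = +871.74 m/s²;  |a| = 871.74 m/s².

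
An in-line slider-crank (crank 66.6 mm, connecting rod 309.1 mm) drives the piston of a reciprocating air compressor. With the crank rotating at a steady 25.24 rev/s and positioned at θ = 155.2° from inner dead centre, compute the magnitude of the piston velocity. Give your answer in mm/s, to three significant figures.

3560

ω = 2π·25.2 = 158.6 rad/s
For an in-line slider-crank, x = r cosθ + √(L² − r² sin²θ), so v = −rω sinθ·[1 + r cosθ/√(L² − r² sin²θ)].
With r = 0.0666 m, L = 0.3091 m, θ = 155.2°: √(L² − r² sin²θ) = 0.30784 m.
v = −0.0666·158.6·0.41945·[1 + 0.0666·-0.90778/0.30784] = -3.5601 m/s.
|v| = 3.5601 m/s = 3560.1 mm/s.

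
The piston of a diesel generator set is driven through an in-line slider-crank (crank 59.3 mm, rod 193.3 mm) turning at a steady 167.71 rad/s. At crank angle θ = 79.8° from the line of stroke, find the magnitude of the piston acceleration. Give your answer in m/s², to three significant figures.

206

ω = 167.7 rad/s
x(θ) = r cosθ + √(L² − r² sin²θ); with ω constant, a = ω²·d²x/dθ².
d²x/dθ² = −r cosθ − r²(cos2θ)/√u − r⁴ sin²2θ/(4u^{3/2}),  u = L² − r² sin²θ = 0.0339587 m².
Substituting r = 0.0593 m, L = 0.1933 m, θ = 79.8°: d²x/dθ² = +0.0073245 m.
a = ω²·d²x/dθ² = (167.7)²·(+0.0073245) = +206.01 m/s²;  |a| = 206.01 m/s².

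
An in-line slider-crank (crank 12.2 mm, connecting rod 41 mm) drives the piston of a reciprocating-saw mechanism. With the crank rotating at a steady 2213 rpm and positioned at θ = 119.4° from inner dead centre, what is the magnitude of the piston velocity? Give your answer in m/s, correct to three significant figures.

ω = 2π·2213/60 = 231.7 rad/s
For an in-line slider-crank, x = r cosθ + √(L² − r² sin²θ), so v = −rω sinθ·[1 + r cosθ/√(L² − r² sin²θ)].
With r = 0.0122 m, L = 0.041 m, θ = 119.4°: √(L² − r² sin²θ) = 0.039598 m.
v = −0.0122·231.7·0.87121·[1 + 0.0122·-0.49090/0.039598] = -2.0906 m/s.
|v| = 2.0906 m/s.

2.09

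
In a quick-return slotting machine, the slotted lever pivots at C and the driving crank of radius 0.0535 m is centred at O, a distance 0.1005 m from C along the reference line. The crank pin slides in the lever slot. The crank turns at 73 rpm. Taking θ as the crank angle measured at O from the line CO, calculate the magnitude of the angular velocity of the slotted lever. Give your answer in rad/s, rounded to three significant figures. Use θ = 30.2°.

2.58

ω = 7.645 rad/s (from 73 rpm).
Crank pin A relative to C: A = (d + r cosθ, r sinθ); lever angle φ = atan2(r sinθ, d + r cosθ).
Differentiating tanφ: φ̇ = rω(d cosθ + r)/(d² + r² + 2dr cosθ).
d² + r² + 2dr cosθ = |CA|² = 0.0222565 m²;  d cosθ + r = +0.14036 m.
|ω_lever| = |0.0535·7.645·+0.14036| / 0.0222565 = 2.5792 rad/s.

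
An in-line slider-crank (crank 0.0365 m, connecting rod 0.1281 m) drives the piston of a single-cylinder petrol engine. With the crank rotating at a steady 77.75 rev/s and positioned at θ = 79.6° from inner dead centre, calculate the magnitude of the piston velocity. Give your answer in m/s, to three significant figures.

ω = 2π·77.8 = 488.5 rad/s
For an in-line slider-crank, x = r cosθ + √(L² − r² sin²θ), so v = −rω sinθ·[1 + r cosθ/√(L² − r² sin²θ)].
With r = 0.0365 m, L = 0.1281 m, θ = 79.6°: √(L² − r² sin²θ) = 0.12297 m.
v = −0.0365·488.5·0.98357·[1 + 0.0365·0.18052/0.12297] = -18.478 m/s.
|v| = 18.478 m/s.

18.5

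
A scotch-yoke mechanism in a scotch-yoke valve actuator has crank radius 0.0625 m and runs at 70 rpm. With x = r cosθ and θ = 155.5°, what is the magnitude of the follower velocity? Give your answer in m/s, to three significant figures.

ω = 7.33 rad/s (from 70 rpm).
x = r cosθ ⇒ ẋ = −rω sinθ.
|v| = rω|sinθ| = 0.0625·7.33·|sin 155.5°| = 0.18999 m/s.

0.190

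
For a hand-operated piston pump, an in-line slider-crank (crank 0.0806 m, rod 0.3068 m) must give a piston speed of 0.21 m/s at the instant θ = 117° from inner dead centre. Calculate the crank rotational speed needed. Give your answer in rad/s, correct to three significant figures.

3.33

For an in-line slider-crank, |v_piston| = rω|sinθ|·[1 + r cosθ/√(L² − r² sin²θ)].
With r = 0.0806 m, L = 0.3068 m, θ = 117°: the bracketed kinematic factor |dx/dθ| = 0.063005 m.
ω = v/|dx/dθ| = 0.21/0.063005 = 3.3331 rad/s.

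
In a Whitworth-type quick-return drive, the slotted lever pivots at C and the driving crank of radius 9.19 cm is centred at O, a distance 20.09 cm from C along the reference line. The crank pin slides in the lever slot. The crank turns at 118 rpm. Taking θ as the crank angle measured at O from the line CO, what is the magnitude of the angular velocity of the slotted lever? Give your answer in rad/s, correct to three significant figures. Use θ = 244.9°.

0.229

ω = 12.36 rad/s (from 118 rpm).
Crank pin A relative to C: A = (d + r cosθ, r sinθ); lever angle φ = atan2(r sinθ, d + r cosθ).
Differentiating tanφ: φ̇ = rω(d cosθ + r)/(d² + r² + 2dr cosθ).
d² + r² + 2dr cosθ = |CA|² = 0.0331427 m²;  d cosθ + r = +0.0066783 m.
|ω_lever| = |0.0919·12.36·+0.0066783| / 0.0331427 = 0.22883 rad/s.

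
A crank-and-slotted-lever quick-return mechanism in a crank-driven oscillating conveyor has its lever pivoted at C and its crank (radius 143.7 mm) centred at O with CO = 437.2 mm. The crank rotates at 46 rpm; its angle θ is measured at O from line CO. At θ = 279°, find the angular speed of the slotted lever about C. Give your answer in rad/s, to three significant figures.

0.634

ω = 4.817 rad/s (from 46 rpm).
Crank pin A relative to C: A = (d + r cosθ, r sinθ); lever angle φ = atan2(r sinθ, d + r cosθ).
Differentiating tanφ: φ̇ = rω(d cosθ + r)/(d² + r² + 2dr cosθ).
d² + r² + 2dr cosθ = |CA|² = 0.23145 m²;  d cosθ + r = +0.21209 m.
|ω_lever| = |0.1437·4.817·+0.21209| / 0.23145 = 0.63433 rad/s.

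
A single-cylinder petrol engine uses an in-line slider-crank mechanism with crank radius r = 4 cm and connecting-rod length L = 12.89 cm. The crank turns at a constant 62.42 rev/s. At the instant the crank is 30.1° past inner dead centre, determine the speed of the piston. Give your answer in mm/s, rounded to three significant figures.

10000

ω = 2π·62.4 = 392.2 rad/s
For an in-line slider-crank, x = r cosθ + √(L² − r² sin²θ), so v = −rω sinθ·[1 + r cosθ/√(L² − r² sin²θ)].
With r = 0.04 m, L = 0.1289 m, θ = 30.1°: √(L² − r² sin²θ) = 0.12733 m.
v = −0.04·392.2·0.50151·[1 + 0.04·0.86515/0.12733] = -10.006 m/s.
|v| = 10.006 m/s = 10006 mm/s.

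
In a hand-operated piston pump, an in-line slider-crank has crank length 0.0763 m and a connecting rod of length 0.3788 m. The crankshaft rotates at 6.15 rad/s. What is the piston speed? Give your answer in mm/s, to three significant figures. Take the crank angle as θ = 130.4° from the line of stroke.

ω = 6.15 rad/s
For an in-line slider-crank, x = r cosθ + √(L² − r² sin²θ), so v = −rω sinθ·[1 + r cosθ/√(L² − r² sin²θ)].
With r = 0.0763 m, L = 0.3788 m, θ = 130.4°: √(L² − r² sin²θ) = 0.37432 m.
v = −0.0763·6.15·0.76154·[1 + 0.0763·-0.64812/0.37432] = -0.31014 m/s.
|v| = 0.31014 m/s = 310.14 mm/s.

310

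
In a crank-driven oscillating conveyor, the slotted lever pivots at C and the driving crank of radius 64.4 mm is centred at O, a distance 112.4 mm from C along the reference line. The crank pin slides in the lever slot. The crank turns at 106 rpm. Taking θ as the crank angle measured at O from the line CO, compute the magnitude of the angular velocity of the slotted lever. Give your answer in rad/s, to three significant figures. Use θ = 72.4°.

3.32

ω = 11.1 rad/s (from 106 rpm).
Crank pin A relative to C: A = (d + r cosθ, r sinθ); lever angle φ = atan2(r sinθ, d + r cosθ).
Differentiating tanφ: φ̇ = rω(d cosθ + r)/(d² + r² + 2dr cosθ).
d² + r² + 2dr cosθ = |CA|² = 0.0211586 m²;  d cosθ + r = +0.098386 m.
|ω_lever| = |0.0644·11.1·+0.098386| / 0.0211586 = 3.3241 rad/s.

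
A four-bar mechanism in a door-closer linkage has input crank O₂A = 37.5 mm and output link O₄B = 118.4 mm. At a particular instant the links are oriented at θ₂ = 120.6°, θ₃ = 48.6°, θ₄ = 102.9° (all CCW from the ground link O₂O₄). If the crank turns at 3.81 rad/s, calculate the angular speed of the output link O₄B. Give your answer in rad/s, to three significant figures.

1.41

ω₂ = 3.81 rad/s
Differentiating the loop-closure r₂e^{iθ₂}+r₃e^{iθ₃}=r₁+r₄e^{iθ₄} gives r₂ω₂e^{iθ₂}+r₃ω₃e^{iθ₃}=r₄ω₄e^{iθ₄}.
Eliminating the other unknown: ω₄ = r₂ω₂ sin(θ₂−θ₃) / [r₄ sin(θ₄−θ₃)].
Numerator sine = +0.95106; denominator sine = +0.81208.
Result = 0.0375·3.81·(+0.95106) / (0.1184·(+0.81208)) = +1.4132 rad/s; magnitude 1.4132 rad/s.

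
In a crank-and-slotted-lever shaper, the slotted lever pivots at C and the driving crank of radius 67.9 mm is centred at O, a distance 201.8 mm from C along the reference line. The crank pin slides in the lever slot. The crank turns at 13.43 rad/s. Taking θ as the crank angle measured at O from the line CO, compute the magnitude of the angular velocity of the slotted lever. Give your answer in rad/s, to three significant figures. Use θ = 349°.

ω = 13.43 rad/s
Crank pin A relative to C: A = (d + r cosθ, r sinθ); lever angle φ = atan2(r sinθ, d + r cosθ).
Differentiating tanφ: φ̇ = rω(d cosθ + r)/(d² + r² + 2dr cosθ).
d² + r² + 2dr cosθ = |CA|² = 0.0722346 m²;  d cosθ + r = +0.26599 m.
|ω_lever| = |0.0679·13.43·+0.26599| / 0.0722346 = 3.3579 rad/s.

3.36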